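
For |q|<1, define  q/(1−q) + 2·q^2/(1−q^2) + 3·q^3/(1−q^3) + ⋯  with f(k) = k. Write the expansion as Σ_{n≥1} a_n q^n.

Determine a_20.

a_20 = 42

[q^20] f(1)=1,f(2)=2,f(4)=4,f(5)=5,f(10)=10,f(20)=20 ⇒ 42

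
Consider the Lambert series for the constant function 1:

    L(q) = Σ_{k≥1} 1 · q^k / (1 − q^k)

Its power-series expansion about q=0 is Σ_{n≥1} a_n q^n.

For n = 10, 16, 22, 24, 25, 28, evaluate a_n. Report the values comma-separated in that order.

4, 5, 4, 8, 3, 6

n=10: 1·10 2·5 5·2 10·1  f→[1+1+1+1]=4
d|16:{1,2,4,8,16}  Σf=1+1+1+1+1=5
n=22: 22·1 11·2 2·11 1·22  f→[1+1+1+1]=4
[q^24] f(24)=1,f(12)=1,f(8)=1,f(6)=1,f(4)=1,f(3)=1,f(2)=1,f(1)=1 ⇒ 8
q^25  k|25↦f(k): 25:1 5:1 1:1  a_25=3
d|28:{28,14,7,4,2,1}  Σf=1+1+1+1+1+1=6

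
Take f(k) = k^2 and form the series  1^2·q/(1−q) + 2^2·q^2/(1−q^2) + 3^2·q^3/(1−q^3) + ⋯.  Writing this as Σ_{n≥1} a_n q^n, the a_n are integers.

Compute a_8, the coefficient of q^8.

n=8: 8·1 4·2 2·4 1·8  f→[64+16+4+1]=85

a_8 = 85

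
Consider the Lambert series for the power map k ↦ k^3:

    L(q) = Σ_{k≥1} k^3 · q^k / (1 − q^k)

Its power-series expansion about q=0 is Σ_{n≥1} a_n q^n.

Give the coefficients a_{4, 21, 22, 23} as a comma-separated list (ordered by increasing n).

73, 9632, 11988, 12168

[q^4] f(1)=1,f(2)=8,f(4)=64 ⇒ 73
[q^21] f(1)=1,f(3)=27,f(7)=343,f(21)=9261 ⇒ 9632
n=22: 22·1 11·2 2·11 1·22  f→[10648+1331+8+1]=11988
[q^23] f(1)=1,f(23)=12167 ⇒ 12168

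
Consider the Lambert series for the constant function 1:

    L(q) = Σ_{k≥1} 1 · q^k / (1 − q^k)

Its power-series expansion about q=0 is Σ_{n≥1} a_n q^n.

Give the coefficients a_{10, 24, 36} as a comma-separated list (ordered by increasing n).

q^10  k|10↦f(k): 10:1 5:1 2:1 1:1  a_10=4
d|24:{1,2,3,4,6,8,12,24}  Σf=1+1+1+1+1+1+1+1=8
q^36  k|36↦f(k): 36:1 18:1 12:1 9:1 6:1 4:1 3:1 2:1 1:1  a_36=9

4, 8, 9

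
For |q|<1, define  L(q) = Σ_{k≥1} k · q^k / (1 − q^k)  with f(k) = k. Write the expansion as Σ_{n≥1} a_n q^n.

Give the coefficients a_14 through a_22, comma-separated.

24, 24, 31, 18, 39, 20, 42, 32, 36

[q^14] f(1)=1,f(2)=2,f(7)=7,f(14)=14 ⇒ 24
[q^15] f(15)=15,f(5)=5,f(3)=3,f(1)=1 ⇒ 24
n=16: 16·1 8·2 4·4 2·8 1·16  f→[16+8+4+2+1]=31
q^17  k|17↦f(k): 1:1 17:17  a_17=18
d|18:{1,2,3,6,9,18}  Σf=1+2+3+6+9+18=39
n=19: 19·1 1·19  f→[19+1]=20
d|20:{20,10,5,4,2,1}  Σf=20+10+5+4+2+1=42
[q^21] f(1)=1,f(3)=3,f(7)=7,f(21)=21 ⇒ 32
q^22  k|22↦f(k): 1:1 2:2 11:11 22:22  a_22=36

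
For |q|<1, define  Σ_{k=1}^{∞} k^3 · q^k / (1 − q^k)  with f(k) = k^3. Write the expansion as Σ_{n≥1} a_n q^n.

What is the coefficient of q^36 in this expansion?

[q^36] f(36)=46656,f(18)=5832,f(12)=1728,f(9)=729,f(6)=216,f(4)=64,f(3)=27,f(2)=8,f(1)=1 ⇒ 55261

a_36 = 55261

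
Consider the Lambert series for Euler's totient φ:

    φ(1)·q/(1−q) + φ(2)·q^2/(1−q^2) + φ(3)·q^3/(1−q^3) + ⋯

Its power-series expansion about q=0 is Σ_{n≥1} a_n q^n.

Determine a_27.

q^27  k|27↦φ(k): 1:1 3:2 9:6 27:18  a_27=27

a_27 = 27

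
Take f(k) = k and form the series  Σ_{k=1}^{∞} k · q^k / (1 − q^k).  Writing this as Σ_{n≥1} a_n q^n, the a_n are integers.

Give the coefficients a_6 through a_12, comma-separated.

n=6: 6·1 3·2 2·3 1·6  f→[6+3+2+1]=12
[q^7] f(1)=1,f(7)=7 ⇒ 8
n=8: 1·8 2·4 4·2 8·1  f→[1+2+4+8]=15
q^9  k|9↦f(k): 9:9 3:3 1:1  a_9=13
q^10  k|10↦f(k): 10:10 5:5 2:2 1:1  a_10=18
d|11:{1,11}  Σf=1+11=12
[q^12] f(1)=1,f(2)=2,f(3)=3,f(4)=4,f(6)=6,f(12)=12 ⇒ 28

12, 8, 15, 13, 18, 12, 28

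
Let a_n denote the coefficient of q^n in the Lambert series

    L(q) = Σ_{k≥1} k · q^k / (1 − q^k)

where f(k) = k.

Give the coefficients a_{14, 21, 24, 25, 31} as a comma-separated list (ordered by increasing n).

24, 32, 60, 31, 32

d|14:{14,7,2,1}  Σf=14+7+2+1=24
n=21: 1·21 3·7 7·3 21·1  f→[1+3+7+21]=32
q^24  k|24↦f(k): 1:1 2:2 3:3 4:4 6:6 8:8 12:12 24:24  a_24=60
n=25: 1·25 5·5 25·1  f→[1+5+25]=31
d|31:{1,31}  Σf=1+31=32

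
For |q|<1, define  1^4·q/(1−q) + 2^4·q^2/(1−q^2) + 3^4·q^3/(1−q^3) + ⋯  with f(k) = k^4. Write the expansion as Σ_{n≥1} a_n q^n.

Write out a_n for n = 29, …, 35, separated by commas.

d|29:{1,29}  Σf=1+707281=707282
n=30: 30·1 15·2 10·3 6·5 5·6 3·10 2·15 1·30  f→[810000+50625+10000+1296+625+81+16+1]=872644
q^31  k|31↦f(k): 1:1 31:923521  a_31=923522
d|32:{32,16,8,4,2,1}  Σf=1048576+65536+4096+256+16+1=1118481
q^33  k|33↦f(k): 33:1185921 11:14641 3:81 1:1  a_33=1200644
q^34  k|34↦f(k): 34:1336336 17:83521 2:16 1:1  a_34=1419874
q^35  k|35↦f(k): 1:1 5:625 7:2401 35:1500625  a_35=1503652

707282, 872644, 923522, 1118481, 1200644, 1419874, 1503652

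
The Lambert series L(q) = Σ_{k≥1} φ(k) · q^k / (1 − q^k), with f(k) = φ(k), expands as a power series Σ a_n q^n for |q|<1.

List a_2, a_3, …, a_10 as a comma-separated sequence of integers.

n=2: 1·2 2·1  φ→[1+1]=2
[q^3] φ(3)=2,φ(1)=1 ⇒ 3
q^4  k|4↦φ(k): 4:2 2:1 1:1  a_4=4
[q^5] φ(5)=4,φ(1)=1 ⇒ 5
n=6: 6·1 3·2 2·3 1·6  φ→[2+2+1+1]=6
[q^7] φ(1)=1,φ(7)=6 ⇒ 7
[q^8] φ(1)=1,φ(2)=1,φ(4)=2,φ(8)=4 ⇒ 8
[q^9] φ(1)=1,φ(3)=2,φ(9)=6 ⇒ 9
q^10  k|10↦φ(k): 10:4 5:4 2:1 1:1  a_10=10

2, 3, 4, 5, 6, 7, 8, 9, 10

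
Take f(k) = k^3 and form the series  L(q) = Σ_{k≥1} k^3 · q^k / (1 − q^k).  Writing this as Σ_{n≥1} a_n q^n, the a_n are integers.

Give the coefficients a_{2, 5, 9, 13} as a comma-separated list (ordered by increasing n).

9, 126, 757, 2198

[q^2] f(1)=1,f(2)=8 ⇒ 9
[q^5] f(1)=1,f(5)=125 ⇒ 126
d|9:{9,3,1}  Σf=729+27+1=757
[q^13] f(1)=1,f(13)=2197 ⇒ 2198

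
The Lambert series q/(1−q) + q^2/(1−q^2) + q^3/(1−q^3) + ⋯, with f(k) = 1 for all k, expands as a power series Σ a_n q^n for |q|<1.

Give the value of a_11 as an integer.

[q^11] f(11)=1,f(1)=1 ⇒ 2

a_11 = 2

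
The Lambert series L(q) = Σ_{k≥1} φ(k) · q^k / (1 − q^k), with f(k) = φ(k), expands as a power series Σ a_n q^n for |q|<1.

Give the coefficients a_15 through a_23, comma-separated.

d|15:{15,5,3,1}  Σφ=8+4+2+1=15
[q^16] φ(1)=1,φ(2)=1,φ(4)=2,φ(8)=4,φ(16)=8 ⇒ 16
q^17  k|17↦φ(k): 1:1 17:16  a_17=17
q^18  k|18↦φ(k): 1:1 2:1 3:2 6:2 9:6 18:6  a_18=18
n=19: 19·1 1·19  φ→[18+1]=19
n=20: 1·20 2·10 4·5 5·4 10·2 20·1  φ→[1+1+2+4+4+8]=20
q^21  k|21↦φ(k): 1:1 3:2 7:6 21:12  a_21=21
n=22: 22·1 11·2 2·11 1·22  φ→[10+10+1+1]=22
[q^23] φ(23)=22,φ(1)=1 ⇒ 23

15, 16, 17, 18, 19, 20, 21, 22, 23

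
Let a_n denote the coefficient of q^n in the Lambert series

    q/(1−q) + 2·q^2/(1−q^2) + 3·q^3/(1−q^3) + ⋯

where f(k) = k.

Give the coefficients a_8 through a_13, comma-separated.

15, 13, 18, 12, 28, 14

q^8  k|8↦f(k): 8:8 4:4 2:2 1:1  a_8=15
n=9: 9·1 3·3 1·9  f→[9+3+1]=13
[q^10] f(10)=10,f(5)=5,f(2)=2,f(1)=1 ⇒ 18
q^11  k|11↦f(k): 11:11 1:1  a_11=12
[q^12] f(1)=1,f(2)=2,f(3)=3,f(4)=4,f(6)=6,f(12)=12 ⇒ 28
n=13: 13·1 1·13  f→[13+1]=14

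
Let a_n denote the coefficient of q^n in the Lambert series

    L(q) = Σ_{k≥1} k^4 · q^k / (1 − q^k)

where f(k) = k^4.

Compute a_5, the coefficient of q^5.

a_5 = 626

n=5: 5·1 1·5  f→[625+1]=626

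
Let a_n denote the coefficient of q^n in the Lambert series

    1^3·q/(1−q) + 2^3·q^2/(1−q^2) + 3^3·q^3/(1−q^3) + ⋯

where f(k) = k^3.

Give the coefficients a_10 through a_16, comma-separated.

1134, 1332, 2044, 2198, 3096, 3528, 4681

d|10:{10,5,2,1}  Σf=1000+125+8+1=1134
d|11:{1,11}  Σf=1+1331=1332
d|12:{1,2,3,4,6,12}  Σf=1+8+27+64+216+1728=2044
n=13: 13·1 1·13  f→[2197+1]=2198
[q^14] f(14)=2744,f(7)=343,f(2)=8,f(1)=1 ⇒ 3096
[q^15] f(1)=1,f(3)=27,f(5)=125,f(15)=3375 ⇒ 3528
d|16:{1,2,4,8,16}  Σf=1+8+64+512+4096=4681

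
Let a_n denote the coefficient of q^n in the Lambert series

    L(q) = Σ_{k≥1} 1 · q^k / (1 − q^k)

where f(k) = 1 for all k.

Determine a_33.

d|33:{1,3,11,33}  Σf=1+1+1+1=4

a_33 = 4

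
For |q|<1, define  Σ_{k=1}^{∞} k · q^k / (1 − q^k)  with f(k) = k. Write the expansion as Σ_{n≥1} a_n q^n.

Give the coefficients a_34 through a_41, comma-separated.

54, 48, 91, 38, 60, 56, 90, 42

n=34: 34·1 17·2 2·17 1·34  f→[34+17+2+1]=54
q^35  k|35↦f(k): 1:1 5:5 7:7 35:35  a_35=48
n=36: 36·1 18·2 12·3 9·4 6·6 4·9 3·12 2·18 1·36  f→[36+18+12+9+6+4+3+2+1]=91
n=37: 37·1 1·37  f→[37+1]=38
[q^38] f(1)=1,f(2)=2,f(19)=19,f(38)=38 ⇒ 60
d|39:{1,3,13,39}  Σf=1+3+13+39=56
[q^40] f(40)=40,f(20)=20,f(10)=10,f(8)=8,f(5)=5,f(4)=4,f(2)=2,f(1)=1 ⇒ 90
d|41:{1,41}  Σf=1+41=42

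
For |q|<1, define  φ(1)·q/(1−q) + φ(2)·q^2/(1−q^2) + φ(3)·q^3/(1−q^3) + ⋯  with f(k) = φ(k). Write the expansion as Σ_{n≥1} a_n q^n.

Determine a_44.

n=44: 1·44 2·22 4·11 11·4 22·2 44·1  φ→[1+1+2+10+10+20]=44

a_44 = 44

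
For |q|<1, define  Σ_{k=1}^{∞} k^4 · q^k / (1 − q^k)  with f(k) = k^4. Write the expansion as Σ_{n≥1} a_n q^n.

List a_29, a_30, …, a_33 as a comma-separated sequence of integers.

707282, 872644, 923522, 1118481, 1200644

q^29  k|29↦f(k): 1:1 29:707281  a_29=707282
n=30: 30·1 15·2 10·3 6·5 5·6 3·10 2·15 1·30  f→[810000+50625+10000+1296+625+81+16+1]=872644
d|31:{31,1}  Σf=923521+1=923522
n=32: 32·1 16·2 8·4 4·8 2·16 1·32  f→[1048576+65536+4096+256+16+1]=1118481
[q^33] f(33)=1185921,f(11)=14641,f(3)=81,f(1)=1 ⇒ 1200644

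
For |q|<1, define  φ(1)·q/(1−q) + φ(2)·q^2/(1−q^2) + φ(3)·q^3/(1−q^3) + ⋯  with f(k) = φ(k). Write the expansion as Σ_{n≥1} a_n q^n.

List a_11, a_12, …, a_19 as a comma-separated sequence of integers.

[q^11] φ(11)=10,φ(1)=1 ⇒ 11
[q^12] φ(1)=1,φ(2)=1,φ(3)=2,φ(4)=2,φ(6)=2,φ(12)=4 ⇒ 12
q^13  k|13↦φ(k): 13:12 1:1  a_13=13
d|14:{1,2,7,14}  Σφ=1+1+6+6=14
q^15  k|15↦φ(k): 1:1 3:2 5:4 15:8  a_15=15
q^16  k|16↦φ(k): 1:1 2:1 4:2 8:4 16:8  a_16=16
[q^17] φ(1)=1,φ(17)=16 ⇒ 17
[q^18] φ(1)=1,φ(2)=1,φ(3)=2,φ(6)=2,φ(9)=6,φ(18)=6 ⇒ 18
d|19:{19,1}  Σφ=18+1=19

11, 12, 13, 14, 15, 16, 17, 18, 19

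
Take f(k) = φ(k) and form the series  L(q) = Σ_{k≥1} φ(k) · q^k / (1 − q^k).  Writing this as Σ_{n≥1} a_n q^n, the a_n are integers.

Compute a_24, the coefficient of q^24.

d|24:{24,12,8,6,4,3,2,1}  Σφ=8+4+4+2+2+2+1+1=24

a_24 = 24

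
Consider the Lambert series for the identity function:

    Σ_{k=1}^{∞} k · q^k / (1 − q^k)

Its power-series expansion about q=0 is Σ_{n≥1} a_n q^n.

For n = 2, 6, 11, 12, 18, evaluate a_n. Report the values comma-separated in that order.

3, 12, 12, 28, 39

q^2  k|2↦f(k): 1:1 2:2  a_2=3
q^6  k|6↦f(k): 6:6 3:3 2:2 1:1  a_6=12
n=11: 1·11 11·1  f→[1+11]=12
q^12  k|12↦f(k): 1:1 2:2 3:3 4:4 6:6 12:12  a_12=28
n=18: 1·18 2·9 3·6 6·3 9·2 18·1  f→[1+2+3+6+9+18]=39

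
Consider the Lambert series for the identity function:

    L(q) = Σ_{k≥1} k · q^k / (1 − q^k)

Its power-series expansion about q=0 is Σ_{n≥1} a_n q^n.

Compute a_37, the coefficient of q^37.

a_37 = 38

q^37  k|37↦f(k): 37:37 1:1  a_37=38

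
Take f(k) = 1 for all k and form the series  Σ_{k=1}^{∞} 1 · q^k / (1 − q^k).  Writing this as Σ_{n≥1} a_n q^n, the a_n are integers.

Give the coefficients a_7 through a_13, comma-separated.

2, 4, 3, 4, 2, 6, 2

n=7: 7·1 1·7  f→[1+1]=2
q^8  k|8↦f(k): 8:1 4:1 2:1 1:1  a_8=4
d|9:{9,3,1}  Σf=1+1+1=3
n=10: 1·10 2·5 5·2 10·1  f→[1+1+1+1]=4
d|11:{11,1}  Σf=1+1=2
n=12: 1·12 2·6 3·4 4·3 6·2 12·1  f→[1+1+1+1+1+1]=6
n=13: 13·1 1·13  f→[1+1]=2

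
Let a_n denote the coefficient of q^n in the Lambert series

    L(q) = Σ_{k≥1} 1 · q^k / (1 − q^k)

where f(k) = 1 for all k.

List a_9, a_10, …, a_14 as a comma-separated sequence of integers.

[q^9] f(1)=1,f(3)=1,f(9)=1 ⇒ 3
q^10  k|10↦f(k): 10:1 5:1 2:1 1:1  a_10=4
d|11:{1,11}  Σf=1+1=2
[q^12] f(1)=1,f(2)=1,f(3)=1,f(4)=1,f(6)=1,f(12)=1 ⇒ 6
q^13  k|13↦f(k): 1:1 13:1  a_13=2
q^14  k|14↦f(k): 1:1 2:1 7:1 14:1  a_14=4

3, 4, 2, 6, 2, 4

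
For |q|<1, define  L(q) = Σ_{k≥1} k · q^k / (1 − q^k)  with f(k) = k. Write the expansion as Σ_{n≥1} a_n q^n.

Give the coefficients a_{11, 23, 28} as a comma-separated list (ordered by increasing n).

12, 24, 56

[q^11] f(1)=1,f(11)=11 ⇒ 12
[q^23] f(1)=1,f(23)=23 ⇒ 24
d|28:{1,2,4,7,14,28}  Σf=1+2+4+7+14+28=56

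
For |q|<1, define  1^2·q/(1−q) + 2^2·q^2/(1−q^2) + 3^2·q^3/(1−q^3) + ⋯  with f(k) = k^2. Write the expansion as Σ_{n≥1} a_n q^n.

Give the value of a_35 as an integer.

d|35:{1,5,7,35}  Σf=1+25+49+1225=1300

a_35 = 1300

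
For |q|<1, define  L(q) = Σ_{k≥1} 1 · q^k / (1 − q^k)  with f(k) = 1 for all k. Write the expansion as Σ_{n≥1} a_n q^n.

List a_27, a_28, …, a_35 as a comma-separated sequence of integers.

4, 6, 2, 8, 2, 6, 4, 4, 4

d|27:{27,9,3,1}  Σf=1+1+1+1=4
d|28:{1,2,4,7,14,28}  Σf=1+1+1+1+1+1=6
n=29: 29·1 1·29  f→[1+1]=2
d|30:{1,2,3,5,6,10,15,30}  Σf=1+1+1+1+1+1+1+1=8
q^31  k|31↦f(k): 1:1 31:1  a_31=2
n=32: 1·32 2·16 4·8 8·4 16·2 32·1  f→[1+1+1+1+1+1]=6
d|33:{1,3,11,33}  Σf=1+1+1+1=4
q^34  k|34↦f(k): 34:1 17:1 2:1 1:1  a_34=4
q^35  k|35↦f(k): 1:1 5:1 7:1 35:1  a_35=4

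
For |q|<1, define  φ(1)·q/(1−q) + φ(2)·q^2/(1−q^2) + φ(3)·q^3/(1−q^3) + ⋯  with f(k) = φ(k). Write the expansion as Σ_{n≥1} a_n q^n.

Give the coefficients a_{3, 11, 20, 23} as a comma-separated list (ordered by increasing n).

q^3  k|3↦φ(k): 3:2 1:1  a_3=3
q^11  k|11↦φ(k): 11:10 1:1  a_11=11
d|20:{1,2,4,5,10,20}  Σφ=1+1+2+4+4+8=20
q^23  k|23↦φ(k): 1:1 23:22  a_23=23

3, 11, 20, 23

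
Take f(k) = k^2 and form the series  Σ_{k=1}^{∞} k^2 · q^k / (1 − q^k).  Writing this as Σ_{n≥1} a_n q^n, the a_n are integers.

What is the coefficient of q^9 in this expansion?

a_9 = 91

d|9:{1,3,9}  Σf=1+9+81=91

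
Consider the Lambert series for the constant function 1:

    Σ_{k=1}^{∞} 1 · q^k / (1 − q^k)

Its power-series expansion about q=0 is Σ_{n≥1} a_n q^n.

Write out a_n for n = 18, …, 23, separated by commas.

6, 2, 6, 4, 4, 2

q^18  k|18↦f(k): 1:1 2:1 3:1 6:1 9:1 18:1  a_18=6
q^19  k|19↦f(k): 19:1 1:1  a_19=2
n=20: 1·20 2·10 4·5 5·4 10·2 20·1  f→[1+1+1+1+1+1]=6
d|21:{21,7,3,1}  Σf=1+1+1+1=4
[q^22] f(1)=1,f(2)=1,f(11)=1,f(22)=1 ⇒ 4
n=23: 1·23 23·1  f→[1+1]=2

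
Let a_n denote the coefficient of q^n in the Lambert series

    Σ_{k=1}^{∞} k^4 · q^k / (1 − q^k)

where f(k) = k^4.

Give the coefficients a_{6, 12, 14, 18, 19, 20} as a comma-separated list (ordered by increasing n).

1394, 22386, 40834, 112931, 130322, 170898

d|6:{6,3,2,1}  Σf=1296+81+16+1=1394
q^12  k|12↦f(k): 12:20736 6:1296 4:256 3:81 2:16 1:1  a_12=22386
n=14: 1·14 2·7 7·2 14·1  f→[1+16+2401+38416]=40834
n=18: 18·1 9·2 6·3 3·6 2·9 1·18  f→[104976+6561+1296+81+16+1]=112931
q^19  k|19↦f(k): 1:1 19:130321  a_19=130322
d|20:{1,2,4,5,10,20}  Σf=1+16+256+625+10000+160000=170898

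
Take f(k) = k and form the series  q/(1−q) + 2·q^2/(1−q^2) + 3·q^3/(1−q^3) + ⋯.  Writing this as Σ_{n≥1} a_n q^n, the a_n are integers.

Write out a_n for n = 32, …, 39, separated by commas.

[q^32] f(32)=32,f(16)=16,f(8)=8,f(4)=4,f(2)=2,f(1)=1 ⇒ 63
q^33  k|33↦f(k): 33:33 11:11 3:3 1:1  a_33=48
n=34: 34·1 17·2 2·17 1·34  f→[34+17+2+1]=54
q^35  k|35↦f(k): 1:1 5:5 7:7 35:35  a_35=48
d|36:{1,2,3,4,6,9,12,18,36}  Σf=1+2+3+4+6+9+12+18+36=91
n=37: 1·37 37·1  f→[1+37]=38
[q^38] f(1)=1,f(2)=2,f(19)=19,f(38)=38 ⇒ 60
d|39:{39,13,3,1}  Σf=39+13+3+1=56

63, 48, 54, 48, 91, 38, 60, 56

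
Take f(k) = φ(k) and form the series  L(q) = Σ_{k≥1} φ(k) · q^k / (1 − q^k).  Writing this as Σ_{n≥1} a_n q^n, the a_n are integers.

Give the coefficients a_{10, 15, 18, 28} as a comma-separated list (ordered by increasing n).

d|10:{1,2,5,10}  Σφ=1+1+4+4=10
q^15  k|15↦φ(k): 1:1 3:2 5:4 15:8  a_15=15
d|18:{1,2,3,6,9,18}  Σφ=1+1+2+2+6+6=18
q^28  k|28↦φ(k): 1:1 2:1 4:2 7:6 14:6 28:12  a_28=28

10, 15, 18, 28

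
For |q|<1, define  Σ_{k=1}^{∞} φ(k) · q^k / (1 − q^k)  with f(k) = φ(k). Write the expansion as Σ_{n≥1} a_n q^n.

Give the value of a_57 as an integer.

d|57:{57,19,3,1}  Σφ=36+18+2+1=57

a_57 = 57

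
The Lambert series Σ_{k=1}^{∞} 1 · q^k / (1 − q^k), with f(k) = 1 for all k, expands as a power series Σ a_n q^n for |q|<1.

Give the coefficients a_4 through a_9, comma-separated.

[q^4] f(4)=1,f(2)=1,f(1)=1 ⇒ 3
q^5  k|5↦f(k): 5:1 1:1  a_5=2
q^6  k|6↦f(k): 1:1 2:1 3:1 6:1  a_6=4
q^7  k|7↦f(k): 1:1 7:1  a_7=2
q^8  k|8↦f(k): 8:1 4:1 2:1 1:1  a_8=4
[q^9] f(1)=1,f(3)=1,f(9)=1 ⇒ 3

3, 2, 4, 2, 4, 3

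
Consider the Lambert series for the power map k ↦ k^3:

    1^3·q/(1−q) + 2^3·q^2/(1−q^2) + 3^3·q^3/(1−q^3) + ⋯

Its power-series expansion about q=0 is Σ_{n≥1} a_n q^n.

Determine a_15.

a_15 = 3528

d|15:{1,3,5,15}  Σf=1+27+125+3375=3528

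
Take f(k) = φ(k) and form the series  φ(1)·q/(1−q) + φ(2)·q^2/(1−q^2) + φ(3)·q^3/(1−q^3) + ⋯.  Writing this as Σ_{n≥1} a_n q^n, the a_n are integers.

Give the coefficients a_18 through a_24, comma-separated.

[q^18] φ(18)=6,φ(9)=6,φ(6)=2,φ(3)=2,φ(2)=1,φ(1)=1 ⇒ 18
q^19  k|19↦φ(k): 19:18 1:1  a_19=19
[q^20] φ(1)=1,φ(2)=1,φ(4)=2,φ(5)=4,φ(10)=4,φ(20)=8 ⇒ 20
q^21  k|21↦φ(k): 1:1 3:2 7:6 21:12  a_21=21
q^22  k|22↦φ(k): 1:1 2:1 11:10 22:10  a_22=22
q^23  k|23↦φ(k): 23:22 1:1  a_23=23
[q^24] φ(1)=1,φ(2)=1,φ(3)=2,φ(4)=2,φ(6)=2,φ(8)=4,φ(12)=4,φ(24)=8 ⇒ 24

18, 19, 20, 21, 22, 23, 24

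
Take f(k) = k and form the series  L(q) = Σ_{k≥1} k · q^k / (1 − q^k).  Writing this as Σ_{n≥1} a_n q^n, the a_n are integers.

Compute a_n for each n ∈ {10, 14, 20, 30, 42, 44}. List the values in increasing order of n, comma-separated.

d|10:{10,5,2,1}  Σf=10+5+2+1=18
q^14  k|14↦f(k): 1:1 2:2 7:7 14:14  a_14=24
d|20:{20,10,5,4,2,1}  Σf=20+10+5+4+2+1=42
d|30:{1,2,3,5,6,10,15,30}  Σf=1+2+3+5+6+10+15+30=72
d|42:{1,2,3,6,7,14,21,42}  Σf=1+2+3+6+7+14+21+42=96
n=44: 44·1 22·2 11·4 4·11 2·22 1·44  f→[44+22+11+4+2+1]=84

18, 24, 42, 72, 96, 84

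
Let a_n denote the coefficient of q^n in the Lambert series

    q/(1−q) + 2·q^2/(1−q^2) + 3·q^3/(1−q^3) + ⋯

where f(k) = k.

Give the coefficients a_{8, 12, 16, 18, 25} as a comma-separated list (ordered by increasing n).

q^8  k|8↦f(k): 8:8 4:4 2:2 1:1  a_8=15
[q^12] f(1)=1,f(2)=2,f(3)=3,f(4)=4,f(6)=6,f(12)=12 ⇒ 28
n=16: 1·16 2·8 4·4 8·2 16·1  f→[1+2+4+8+16]=31
[q^18] f(1)=1,f(2)=2,f(3)=3,f(6)=6,f(9)=9,f(18)=18 ⇒ 39
d|25:{1,5,25}  Σf=1+5+25=31

15, 28, 31, 39, 31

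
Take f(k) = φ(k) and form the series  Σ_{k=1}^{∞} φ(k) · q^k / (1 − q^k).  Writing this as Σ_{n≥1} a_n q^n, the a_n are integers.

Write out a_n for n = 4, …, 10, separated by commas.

n=4: 4·1 2·2 1·4  φ→[2+1+1]=4
n=5: 1·5 5·1  φ→[1+4]=5
[q^6] φ(1)=1,φ(2)=1,φ(3)=2,φ(6)=2 ⇒ 6
[q^7] φ(7)=6,φ(1)=1 ⇒ 7
[q^8] φ(1)=1,φ(2)=1,φ(4)=2,φ(8)=4 ⇒ 8
n=9: 9·1 3·3 1·9  φ→[6+2+1]=9
d|10:{1,2,5,10}  Σφ=1+1+4+4=10

4, 5, 6, 7, 8, 9, 10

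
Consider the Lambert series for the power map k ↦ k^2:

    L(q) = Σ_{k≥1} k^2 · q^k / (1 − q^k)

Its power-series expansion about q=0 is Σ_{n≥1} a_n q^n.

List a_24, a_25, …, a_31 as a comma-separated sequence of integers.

850, 651, 850, 820, 1050, 842, 1300, 962

d|24:{1,2,3,4,6,8,12,24}  Σf=1+4+9+16+36+64+144+576=850
d|25:{1,5,25}  Σf=1+25+625=651
[q^26] f(26)=676,f(13)=169,f(2)=4,f(1)=1 ⇒ 850
[q^27] f(27)=729,f(9)=81,f(3)=9,f(1)=1 ⇒ 820
n=28: 28·1 14·2 7·4 4·7 2·14 1·28  f→[784+196+49+16+4+1]=1050
d|29:{29,1}  Σf=841+1=842
d|30:{30,15,10,6,5,3,2,1}  Σf=900+225+100+36+25+9+4+1=1300
q^31  k|31↦f(k): 1:1 31:961  a_31=962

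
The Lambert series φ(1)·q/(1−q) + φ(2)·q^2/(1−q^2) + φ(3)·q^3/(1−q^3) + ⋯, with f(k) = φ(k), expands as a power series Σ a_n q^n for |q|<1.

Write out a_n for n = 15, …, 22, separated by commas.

[q^15] φ(1)=1,φ(3)=2,φ(5)=4,φ(15)=8 ⇒ 15
d|16:{16,8,4,2,1}  Σφ=8+4+2+1+1=16
n=17: 1·17 17·1  φ→[1+16]=17
d|18:{1,2,3,6,9,18}  Σφ=1+1+2+2+6+6=18
n=19: 19·1 1·19  φ→[18+1]=19
q^20  k|20↦φ(k): 1:1 2:1 4:2 5:4 10:4 20:8  a_20=20
d|21:{1,3,7,21}  Σφ=1+2+6+12=21
[q^22] φ(1)=1,φ(2)=1,φ(11)=10,φ(22)=10 ⇒ 22

15, 16, 17, 18, 19, 20, 21, 22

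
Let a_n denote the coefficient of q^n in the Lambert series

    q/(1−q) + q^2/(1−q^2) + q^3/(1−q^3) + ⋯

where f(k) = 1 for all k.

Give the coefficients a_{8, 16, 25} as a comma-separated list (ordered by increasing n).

d|8:{8,4,2,1}  Σf=1+1+1+1=4
[q^16] f(16)=1,f(8)=1,f(4)=1,f(2)=1,f(1)=1 ⇒ 5
n=25: 1·25 5·5 25·1  f→[1+1+1]=3

4, 5, 3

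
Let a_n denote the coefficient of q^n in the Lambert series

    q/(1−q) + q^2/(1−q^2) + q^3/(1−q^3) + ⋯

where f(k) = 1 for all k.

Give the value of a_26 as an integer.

a_26 = 4

n=26: 26·1 13·2 2·13 1·26  f→[1+1+1+1]=4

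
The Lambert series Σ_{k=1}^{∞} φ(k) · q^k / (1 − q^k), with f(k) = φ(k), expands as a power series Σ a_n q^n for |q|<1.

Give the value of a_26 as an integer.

q^26  k|26↦φ(k): 26:12 13:12 2:1 1:1  a_26=26

a_26 = 26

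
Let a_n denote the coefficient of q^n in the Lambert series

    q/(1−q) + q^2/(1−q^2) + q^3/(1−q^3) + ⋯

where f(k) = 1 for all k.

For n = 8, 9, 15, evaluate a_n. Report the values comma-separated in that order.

4, 3, 4

n=8: 1·8 2·4 4·2 8·1  f→[1+1+1+1]=4
d|9:{1,3,9}  Σf=1+1+1=3
q^15  k|15↦f(k): 1:1 3:1 5:1 15:1  a_15=4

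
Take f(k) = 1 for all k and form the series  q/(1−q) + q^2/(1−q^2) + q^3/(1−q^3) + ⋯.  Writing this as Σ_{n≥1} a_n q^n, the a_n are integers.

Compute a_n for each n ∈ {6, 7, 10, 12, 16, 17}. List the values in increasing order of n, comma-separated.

q^6  k|6↦f(k): 1:1 2:1 3:1 6:1  a_6=4
d|7:{7,1}  Σf=1+1=2
n=10: 1·10 2·5 5·2 10·1  f→[1+1+1+1]=4
q^12  k|12↦f(k): 1:1 2:1 3:1 4:1 6:1 12:1  a_12=6
d|16:{16,8,4,2,1}  Σf=1+1+1+1+1=5
[q^17] f(17)=1,f(1)=1 ⇒ 2

4, 2, 4, 6, 5, 2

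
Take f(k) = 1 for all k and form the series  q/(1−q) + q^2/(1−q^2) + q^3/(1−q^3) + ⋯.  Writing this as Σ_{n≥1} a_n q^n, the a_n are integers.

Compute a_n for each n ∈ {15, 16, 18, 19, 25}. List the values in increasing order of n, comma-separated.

4, 5, 6, 2, 3

d|15:{1,3,5,15}  Σf=1+1+1+1=4
n=16: 1·16 2·8 4·4 8·2 16·1  f→[1+1+1+1+1]=5
d|18:{18,9,6,3,2,1}  Σf=1+1+1+1+1+1=6
q^19  k|19↦f(k): 1:1 19:1  a_19=2
d|25:{25,5,1}  Σf=1+1+1=3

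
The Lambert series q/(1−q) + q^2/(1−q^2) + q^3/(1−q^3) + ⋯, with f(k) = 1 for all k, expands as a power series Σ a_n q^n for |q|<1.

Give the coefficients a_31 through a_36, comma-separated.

2, 6, 4, 4, 4, 9

n=31: 31·1 1·31  f→[1+1]=2
d|32:{1,2,4,8,16,32}  Σf=1+1+1+1+1+1=6
[q^33] f(33)=1,f(11)=1,f(3)=1,f(1)=1 ⇒ 4
d|34:{34,17,2,1}  Σf=1+1+1+1=4
q^35  k|35↦f(k): 1:1 5:1 7:1 35:1  a_35=4
n=36: 1·36 2·18 3·12 4·9 6·6 9·4 12·3 18·2 36·1  f→[1+1+1+1+1+1+1+1+1]=9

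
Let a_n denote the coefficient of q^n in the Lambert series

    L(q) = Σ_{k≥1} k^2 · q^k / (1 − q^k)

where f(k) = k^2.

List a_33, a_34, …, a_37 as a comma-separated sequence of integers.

[q^33] f(1)=1,f(3)=9,f(11)=121,f(33)=1089 ⇒ 1220
[q^34] f(1)=1,f(2)=4,f(17)=289,f(34)=1156 ⇒ 1450
[q^35] f(1)=1,f(5)=25,f(7)=49,f(35)=1225 ⇒ 1300
[q^36] f(1)=1,f(2)=4,f(3)=9,f(4)=16,f(6)=36,f(9)=81,f(12)=144,f(18)=324,f(36)=1296 ⇒ 1911
n=37: 37·1 1·37  f→[1369+1]=1370

1220, 1450, 1300, 1911, 1370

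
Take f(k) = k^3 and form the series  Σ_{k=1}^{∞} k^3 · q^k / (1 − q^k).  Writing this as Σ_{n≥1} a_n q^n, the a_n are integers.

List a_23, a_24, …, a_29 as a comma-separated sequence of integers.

12168, 16380, 15751, 19782, 20440, 25112, 24390

[q^23] f(23)=12167,f(1)=1 ⇒ 12168
q^24  k|24↦f(k): 24:13824 12:1728 8:512 6:216 4:64 3:27 2:8 1:1  a_24=16380
[q^25] f(25)=15625,f(5)=125,f(1)=1 ⇒ 15751
q^26  k|26↦f(k): 26:17576 13:2197 2:8 1:1  a_26=19782
q^27  k|27↦f(k): 1:1 3:27 9:729 27:19683  a_27=20440
q^28  k|28↦f(k): 28:21952 14:2744 7:343 4:64 2:8 1:1  a_28=25112
q^29  k|29↦f(k): 1:1 29:24389  a_29=24390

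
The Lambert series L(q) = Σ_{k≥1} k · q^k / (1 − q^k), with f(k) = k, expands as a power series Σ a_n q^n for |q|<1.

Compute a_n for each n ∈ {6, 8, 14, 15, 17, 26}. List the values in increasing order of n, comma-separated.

12, 15, 24, 24, 18, 42

[q^6] f(6)=6,f(3)=3,f(2)=2,f(1)=1 ⇒ 12
[q^8] f(1)=1,f(2)=2,f(4)=4,f(8)=8 ⇒ 15
d|14:{14,7,2,1}  Σf=14+7+2+1=24
q^15  k|15↦f(k): 1:1 3:3 5:5 15:15  a_15=24
q^17  k|17↦f(k): 17:17 1:1  a_17=18
n=26: 1·26 2·13 13·2 26·1  f→[1+2+13+26]=42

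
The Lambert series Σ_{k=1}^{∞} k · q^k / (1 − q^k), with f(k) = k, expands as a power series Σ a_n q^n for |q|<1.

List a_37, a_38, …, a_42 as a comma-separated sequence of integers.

38, 60, 56, 90, 42, 96

d|37:{37,1}  Σf=37+1=38
q^38  k|38↦f(k): 38:38 19:19 2:2 1:1  a_38=60
[q^39] f(39)=39,f(13)=13,f(3)=3,f(1)=1 ⇒ 56
n=40: 1·40 2·20 4·10 5·8 8·5 10·4 20·2 40·1  f→[1+2+4+5+8+10+20+40]=90
q^41  k|41↦f(k): 41:41 1:1  a_41=42
[q^42] f(42)=42,f(21)=21,f(14)=14,f(7)=7,f(6)=6,f(3)=3,f(2)=2,f(1)=1 ⇒ 96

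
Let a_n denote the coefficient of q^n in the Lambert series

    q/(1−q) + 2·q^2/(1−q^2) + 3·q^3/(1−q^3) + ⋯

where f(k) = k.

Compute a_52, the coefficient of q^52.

a_52 = 98

q^52  k|52↦f(k): 1:1 2:2 4:4 13:13 26:26 52:52  a_52=98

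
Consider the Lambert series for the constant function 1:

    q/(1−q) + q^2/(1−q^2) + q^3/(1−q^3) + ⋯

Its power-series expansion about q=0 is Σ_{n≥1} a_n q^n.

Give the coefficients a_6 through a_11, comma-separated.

4, 2, 4, 3, 4, 2

[q^6] f(6)=1,f(3)=1,f(2)=1,f(1)=1 ⇒ 4
q^7  k|7↦f(k): 7:1 1:1  a_7=2
n=8: 8·1 4·2 2·4 1·8  f→[1+1+1+1]=4
q^9  k|9↦f(k): 9:1 3:1 1:1  a_9=3
q^10  k|10↦f(k): 1:1 2:1 5:1 10:1  a_10=4
d|11:{11,1}  Σf=1+1=2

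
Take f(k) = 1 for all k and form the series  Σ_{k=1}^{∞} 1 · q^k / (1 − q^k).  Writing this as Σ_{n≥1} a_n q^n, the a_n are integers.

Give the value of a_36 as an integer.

n=36: 36·1 18·2 12·3 9·4 6·6 4·9 3·12 2·18 1·36  f→[1+1+1+1+1+1+1+1+1]=9

a_36 = 9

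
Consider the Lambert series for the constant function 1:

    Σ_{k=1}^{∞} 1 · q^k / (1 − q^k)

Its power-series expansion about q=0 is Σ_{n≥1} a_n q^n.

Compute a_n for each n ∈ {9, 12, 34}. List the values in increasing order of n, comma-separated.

d|9:{9,3,1}  Σf=1+1+1=3
q^12  k|12↦f(k): 1:1 2:1 3:1 4:1 6:1 12:1  a_12=6
[q^34] f(34)=1,f(17)=1,f(2)=1,f(1)=1 ⇒ 4

3, 6, 4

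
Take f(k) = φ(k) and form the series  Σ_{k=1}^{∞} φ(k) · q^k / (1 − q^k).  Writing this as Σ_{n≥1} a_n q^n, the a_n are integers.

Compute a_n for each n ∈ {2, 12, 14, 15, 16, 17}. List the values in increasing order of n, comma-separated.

q^2  k|2↦φ(k): 2:1 1:1  a_2=2
q^12  k|12↦φ(k): 12:4 6:2 4:2 3:2 2:1 1:1  a_12=12
[q^14] φ(1)=1,φ(2)=1,φ(7)=6,φ(14)=6 ⇒ 14
q^15  k|15↦φ(k): 1:1 3:2 5:4 15:8  a_15=15
q^16  k|16↦φ(k): 16:8 8:4 4:2 2:1 1:1  a_16=16
[q^17] φ(1)=1,φ(17)=16 ⇒ 17

2, 12, 14, 15, 16, 17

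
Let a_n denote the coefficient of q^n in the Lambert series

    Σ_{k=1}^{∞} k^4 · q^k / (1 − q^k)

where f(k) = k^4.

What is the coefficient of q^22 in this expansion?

[q^22] f(1)=1,f(2)=16,f(11)=14641,f(22)=234256 ⇒ 248914

a_22 = 248914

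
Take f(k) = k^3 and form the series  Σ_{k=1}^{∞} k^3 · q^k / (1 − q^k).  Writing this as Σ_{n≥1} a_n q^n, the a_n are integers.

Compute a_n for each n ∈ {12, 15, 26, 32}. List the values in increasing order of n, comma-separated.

2044, 3528, 19782, 37449

q^12  k|12↦f(k): 1:1 2:8 3:27 4:64 6:216 12:1728  a_12=2044
n=15: 1·15 3·5 5·3 15·1  f→[1+27+125+3375]=3528
q^26  k|26↦f(k): 1:1 2:8 13:2197 26:17576  a_26=19782
q^32  k|32↦f(k): 32:32768 16:4096 8:512 4:64 2:8 1:1  a_32=37449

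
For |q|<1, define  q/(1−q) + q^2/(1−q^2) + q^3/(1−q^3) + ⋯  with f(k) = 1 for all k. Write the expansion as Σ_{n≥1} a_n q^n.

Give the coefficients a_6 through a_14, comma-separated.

4, 2, 4, 3, 4, 2, 6, 2, 4

q^6  k|6↦f(k): 1:1 2:1 3:1 6:1  a_6=4
n=7: 1·7 7·1  f→[1+1]=2
d|8:{1,2,4,8}  Σf=1+1+1+1=4
q^9  k|9↦f(k): 1:1 3:1 9:1  a_9=3
[q^10] f(1)=1,f(2)=1,f(5)=1,f(10)=1 ⇒ 4
[q^11] f(1)=1,f(11)=1 ⇒ 2
[q^12] f(12)=1,f(6)=1,f(4)=1,f(3)=1,f(2)=1,f(1)=1 ⇒ 6
n=13: 1·13 13·1  f→[1+1]=2
[q^14] f(14)=1,f(7)=1,f(2)=1,f(1)=1 ⇒ 4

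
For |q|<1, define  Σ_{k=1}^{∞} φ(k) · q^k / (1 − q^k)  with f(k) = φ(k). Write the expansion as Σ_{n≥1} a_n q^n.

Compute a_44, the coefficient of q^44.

q^44  k|44↦φ(k): 1:1 2:1 4:2 11:10 22:10 44:20  a_44=44

a_44 = 44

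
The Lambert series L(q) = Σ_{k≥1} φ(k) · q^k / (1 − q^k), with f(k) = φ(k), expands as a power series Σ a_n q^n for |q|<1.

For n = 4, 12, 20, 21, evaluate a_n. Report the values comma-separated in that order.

n=4: 1·4 2·2 4·1  φ→[1+1+2]=4
d|12:{1,2,3,4,6,12}  Σφ=1+1+2+2+2+4=12
d|20:{20,10,5,4,2,1}  Σφ=8+4+4+2+1+1=20
n=21: 21·1 7·3 3·7 1·21  φ→[12+6+2+1]=21

4, 12, 20, 21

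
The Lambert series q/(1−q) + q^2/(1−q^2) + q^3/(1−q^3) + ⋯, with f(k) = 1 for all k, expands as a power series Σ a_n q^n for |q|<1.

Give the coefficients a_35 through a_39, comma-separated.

q^35  k|35↦f(k): 35:1 7:1 5:1 1:1  a_35=4
n=36: 36·1 18·2 12·3 9·4 6·6 4·9 3·12 2·18 1·36  f→[1+1+1+1+1+1+1+1+1]=9
[q^37] f(1)=1,f(37)=1 ⇒ 2
n=38: 1·38 2·19 19·2 38·1  f→[1+1+1+1]=4
[q^39] f(1)=1,f(3)=1,f(13)=1,f(39)=1 ⇒ 4

4, 9, 2, 4, 4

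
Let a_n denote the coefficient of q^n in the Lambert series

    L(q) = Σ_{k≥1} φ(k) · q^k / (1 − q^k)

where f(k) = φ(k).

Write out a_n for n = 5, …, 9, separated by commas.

[q^5] φ(5)=4,φ(1)=1 ⇒ 5
n=6: 1·6 2·3 3·2 6·1  φ→[1+1+2+2]=6
n=7: 1·7 7·1  φ→[1+6]=7
[q^8] φ(8)=4,φ(4)=2,φ(2)=1,φ(1)=1 ⇒ 8
q^9  k|9↦φ(k): 1:1 3:2 9:6  a_9=9

5, 6, 7, 8, 9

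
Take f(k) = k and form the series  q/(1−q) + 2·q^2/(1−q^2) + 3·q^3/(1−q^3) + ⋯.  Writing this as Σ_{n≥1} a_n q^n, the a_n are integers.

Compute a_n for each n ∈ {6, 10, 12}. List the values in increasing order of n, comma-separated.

12, 18, 28

n=6: 6·1 3·2 2·3 1·6  f→[6+3+2+1]=12
n=10: 1·10 2·5 5·2 10·1  f→[1+2+5+10]=18
n=12: 12·1 6·2 4·3 3·4 2·6 1·12  f→[12+6+4+3+2+1]=28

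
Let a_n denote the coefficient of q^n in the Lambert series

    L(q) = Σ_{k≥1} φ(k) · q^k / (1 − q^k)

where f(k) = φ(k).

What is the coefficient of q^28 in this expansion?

n=28: 28·1 14·2 7·4 4·7 2·14 1·28  φ→[12+6+6+2+1+1]=28

a_28 = 28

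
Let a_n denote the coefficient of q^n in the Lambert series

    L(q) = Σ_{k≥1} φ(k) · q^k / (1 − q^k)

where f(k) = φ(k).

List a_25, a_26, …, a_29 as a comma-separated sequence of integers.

d|25:{25,5,1}  Σφ=20+4+1=25
[q^26] φ(26)=12,φ(13)=12,φ(2)=1,φ(1)=1 ⇒ 26
[q^27] φ(27)=18,φ(9)=6,φ(3)=2,φ(1)=1 ⇒ 27
n=28: 28·1 14·2 7·4 4·7 2·14 1·28  φ→[12+6+6+2+1+1]=28
[q^29] φ(29)=28,φ(1)=1 ⇒ 29

25, 26, 27, 28, 29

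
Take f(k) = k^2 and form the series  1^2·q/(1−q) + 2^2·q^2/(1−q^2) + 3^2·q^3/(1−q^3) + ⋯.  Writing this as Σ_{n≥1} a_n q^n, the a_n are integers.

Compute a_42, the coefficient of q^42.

a_42 = 2500

q^42  k|42↦f(k): 1:1 2:4 3:9 6:36 7:49 14:196 21:441 42:1764  a_42=2500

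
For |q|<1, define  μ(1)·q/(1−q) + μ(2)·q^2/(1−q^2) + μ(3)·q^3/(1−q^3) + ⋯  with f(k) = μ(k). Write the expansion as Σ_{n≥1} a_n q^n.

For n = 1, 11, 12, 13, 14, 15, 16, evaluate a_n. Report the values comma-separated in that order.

1, 0, 0, 0, 0, 0, 0

[q^1] μ(1)=1 ⇒ 1
q^11  k|11↦μ(k): 1:1 11:-1  a_11=0
d|12:{12,6,4,3,2,1}  Σμ=0+1+0+(-1)+(-1)+1=0
n=13: 13·1 1·13  μ→[(-1)+1]=0
q^14  k|14↦μ(k): 14:1 7:-1 2:-1 1:1  a_14=0
q^15  k|15↦μ(k): 15:1 5:-1 3:-1 1:1  a_15=0
q^16  k|16↦μ(k): 16:0 8:0 4:0 2:-1 1:1  a_16=0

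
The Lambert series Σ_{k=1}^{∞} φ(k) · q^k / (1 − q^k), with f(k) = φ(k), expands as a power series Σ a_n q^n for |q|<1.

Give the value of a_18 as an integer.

[q^18] φ(1)=1,φ(2)=1,φ(3)=2,φ(6)=2,φ(9)=6,φ(18)=6 ⇒ 18

a_18 = 18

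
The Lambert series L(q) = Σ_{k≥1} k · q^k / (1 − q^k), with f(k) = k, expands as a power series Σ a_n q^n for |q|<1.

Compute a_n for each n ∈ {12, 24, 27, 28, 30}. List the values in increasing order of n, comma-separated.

[q^12] f(12)=12,f(6)=6,f(4)=4,f(3)=3,f(2)=2,f(1)=1 ⇒ 28
[q^24] f(1)=1,f(2)=2,f(3)=3,f(4)=4,f(6)=6,f(8)=8,f(12)=12,f(24)=24 ⇒ 60
n=27: 1·27 3·9 9·3 27·1  f→[1+3+9+27]=40
d|28:{1,2,4,7,14,28}  Σf=1+2+4+7+14+28=56
q^30  k|30↦f(k): 1:1 2:2 3:3 5:5 6:6 10:10 15:15 30:30  a_30=72

28, 60, 40, 56, 72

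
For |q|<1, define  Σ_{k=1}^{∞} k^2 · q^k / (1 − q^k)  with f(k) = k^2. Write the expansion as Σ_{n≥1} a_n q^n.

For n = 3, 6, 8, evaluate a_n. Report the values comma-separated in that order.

q^3  k|3↦f(k): 1:1 3:9  a_3=10
[q^6] f(6)=36,f(3)=9,f(2)=4,f(1)=1 ⇒ 50
q^8  k|8↦f(k): 1:1 2:4 4:16 8:64  a_8=85

10, 50, 85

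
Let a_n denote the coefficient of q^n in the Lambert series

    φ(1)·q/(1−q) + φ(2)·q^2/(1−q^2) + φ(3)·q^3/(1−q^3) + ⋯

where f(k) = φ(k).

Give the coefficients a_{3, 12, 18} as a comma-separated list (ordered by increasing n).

[q^3] φ(1)=1,φ(3)=2 ⇒ 3
n=12: 1·12 2·6 3·4 4·3 6·2 12·1  φ→[1+1+2+2+2+4]=12
d|18:{1,2,3,6,9,18}  Σφ=1+1+2+2+6+6=18

3, 12, 18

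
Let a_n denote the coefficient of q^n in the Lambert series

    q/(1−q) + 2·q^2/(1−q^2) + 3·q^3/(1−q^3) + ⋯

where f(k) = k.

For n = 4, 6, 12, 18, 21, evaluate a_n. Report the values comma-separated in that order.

[q^4] f(1)=1,f(2)=2,f(4)=4 ⇒ 7
n=6: 6·1 3·2 2·3 1·6  f→[6+3+2+1]=12
n=12: 12·1 6·2 4·3 3·4 2·6 1·12  f→[12+6+4+3+2+1]=28
[q^18] f(1)=1,f(2)=2,f(3)=3,f(6)=6,f(9)=9,f(18)=18 ⇒ 39
n=21: 1·21 3·7 7·3 21·1  f→[1+3+7+21]=32

7, 12, 28, 39, 32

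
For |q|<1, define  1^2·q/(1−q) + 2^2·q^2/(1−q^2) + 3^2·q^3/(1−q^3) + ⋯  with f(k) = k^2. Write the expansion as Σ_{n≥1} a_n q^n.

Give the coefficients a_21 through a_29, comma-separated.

500, 610, 530, 850, 651, 850, 820, 1050, 842

[q^21] f(1)=1,f(3)=9,f(7)=49,f(21)=441 ⇒ 500
q^22  k|22↦f(k): 22:484 11:121 2:4 1:1  a_22=610
n=23: 1·23 23·1  f→[1+529]=530
q^24  k|24↦f(k): 24:576 12:144 8:64 6:36 4:16 3:9 2:4 1:1  a_24=850
[q^25] f(1)=1,f(5)=25,f(25)=625 ⇒ 651
n=26: 26·1 13·2 2·13 1·26  f→[676+169+4+1]=850
d|27:{1,3,9,27}  Σf=1+9+81+729=820
[q^28] f(1)=1,f(2)=4,f(4)=16,f(7)=49,f(14)=196,f(28)=784 ⇒ 1050
n=29: 29·1 1·29  f→[841+1]=842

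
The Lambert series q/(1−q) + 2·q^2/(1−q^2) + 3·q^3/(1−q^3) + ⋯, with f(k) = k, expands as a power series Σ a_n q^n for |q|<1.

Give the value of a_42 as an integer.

[q^42] f(1)=1,f(2)=2,f(3)=3,f(6)=6,f(7)=7,f(14)=14,f(21)=21,f(42)=42 ⇒ 96

a_42 = 96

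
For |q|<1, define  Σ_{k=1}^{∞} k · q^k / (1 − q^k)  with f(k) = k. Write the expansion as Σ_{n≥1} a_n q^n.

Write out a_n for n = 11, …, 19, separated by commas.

d|11:{11,1}  Σf=11+1=12
[q^12] f(1)=1,f(2)=2,f(3)=3,f(4)=4,f(6)=6,f(12)=12 ⇒ 28
[q^13] f(1)=1,f(13)=13 ⇒ 14
q^14  k|14↦f(k): 14:14 7:7 2:2 1:1  a_14=24
[q^15] f(1)=1,f(3)=3,f(5)=5,f(15)=15 ⇒ 24
n=16: 16·1 8·2 4·4 2·8 1·16  f→[16+8+4+2+1]=31
d|17:{1,17}  Σf=1+17=18
[q^18] f(1)=1,f(2)=2,f(3)=3,f(6)=6,f(9)=9,f(18)=18 ⇒ 39
[q^19] f(19)=19,f(1)=1 ⇒ 20

12, 28, 14, 24, 24, 31, 18, 39, 20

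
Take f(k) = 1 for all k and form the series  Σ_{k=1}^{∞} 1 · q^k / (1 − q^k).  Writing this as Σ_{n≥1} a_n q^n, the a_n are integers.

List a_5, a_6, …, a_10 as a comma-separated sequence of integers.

d|5:{1,5}  Σf=1+1=2
d|6:{6,3,2,1}  Σf=1+1+1+1=4
d|7:{1,7}  Σf=1+1=2
n=8: 8·1 4·2 2·4 1·8  f→[1+1+1+1]=4
[q^9] f(9)=1,f(3)=1,f(1)=1 ⇒ 3
n=10: 1·10 2·5 5·2 10·1  f→[1+1+1+1]=4

2, 4, 2, 4, 3, 4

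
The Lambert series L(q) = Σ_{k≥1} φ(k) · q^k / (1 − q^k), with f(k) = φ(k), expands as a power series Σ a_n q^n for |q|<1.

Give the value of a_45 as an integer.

d|45:{45,15,9,5,3,1}  Σφ=24+8+6+4+2+1=45

a_45 = 45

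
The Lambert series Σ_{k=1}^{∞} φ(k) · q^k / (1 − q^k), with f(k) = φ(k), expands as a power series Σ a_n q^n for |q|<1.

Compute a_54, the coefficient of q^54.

[q^54] φ(54)=18,φ(27)=18,φ(18)=6,φ(9)=6,φ(6)=2,φ(3)=2,φ(2)=1,φ(1)=1 ⇒ 54

a_54 = 54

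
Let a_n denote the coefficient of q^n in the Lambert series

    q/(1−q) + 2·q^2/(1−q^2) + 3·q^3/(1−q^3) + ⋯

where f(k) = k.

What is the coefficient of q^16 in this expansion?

[q^16] f(1)=1,f(2)=2,f(4)=4,f(8)=8,f(16)=16 ⇒ 31

a_16 = 31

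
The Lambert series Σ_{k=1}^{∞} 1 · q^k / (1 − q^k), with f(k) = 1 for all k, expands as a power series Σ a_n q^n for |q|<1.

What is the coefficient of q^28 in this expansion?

a_28 = 6

q^28  k|28↦f(k): 1:1 2:1 4:1 7:1 14:1 28:1  a_28=6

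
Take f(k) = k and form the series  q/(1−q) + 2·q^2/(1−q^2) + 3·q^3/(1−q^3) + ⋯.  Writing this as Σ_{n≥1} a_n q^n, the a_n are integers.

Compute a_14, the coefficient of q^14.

a_14 = 24

d|14:{14,7,2,1}  Σf=14+7+2+1=24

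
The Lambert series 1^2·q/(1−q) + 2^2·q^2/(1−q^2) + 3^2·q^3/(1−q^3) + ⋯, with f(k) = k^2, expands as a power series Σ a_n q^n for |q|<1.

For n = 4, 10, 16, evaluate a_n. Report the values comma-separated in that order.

q^4  k|4↦f(k): 1:1 2:4 4:16  a_4=21
q^10  k|10↦f(k): 10:100 5:25 2:4 1:1  a_10=130
n=16: 1·16 2·8 4·4 8·2 16·1  f→[1+4+16+64+256]=341

21, 130, 341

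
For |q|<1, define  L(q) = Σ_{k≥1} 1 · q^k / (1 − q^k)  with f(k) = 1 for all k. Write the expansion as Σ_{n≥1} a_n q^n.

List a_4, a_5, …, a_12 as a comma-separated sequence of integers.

3, 2, 4, 2, 4, 3, 4, 2, 6

[q^4] f(4)=1,f(2)=1,f(1)=1 ⇒ 3
q^5  k|5↦f(k): 5:1 1:1  a_5=2
q^6  k|6↦f(k): 6:1 3:1 2:1 1:1  a_6=4
n=7: 1·7 7·1  f→[1+1]=2
q^8  k|8↦f(k): 8:1 4:1 2:1 1:1  a_8=4
[q^9] f(1)=1,f(3)=1,f(9)=1 ⇒ 3
n=10: 10·1 5·2 2·5 1·10  f→[1+1+1+1]=4
n=11: 1·11 11·1  f→[1+1]=2
[q^12] f(1)=1,f(2)=1,f(3)=1,f(4)=1,f(6)=1,f(12)=1 ⇒ 6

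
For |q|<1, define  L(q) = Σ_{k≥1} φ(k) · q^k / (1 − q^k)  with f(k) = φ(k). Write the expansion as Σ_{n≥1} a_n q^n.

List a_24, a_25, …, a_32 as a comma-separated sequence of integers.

d|24:{1,2,3,4,6,8,12,24}  Σφ=1+1+2+2+2+4+4+8=24
[q^25] φ(1)=1,φ(5)=4,φ(25)=20 ⇒ 25
n=26: 1·26 2·13 13·2 26·1  φ→[1+1+12+12]=26
[q^27] φ(27)=18,φ(9)=6,φ(3)=2,φ(1)=1 ⇒ 27
[q^28] φ(28)=12,φ(14)=6,φ(7)=6,φ(4)=2,φ(2)=1,φ(1)=1 ⇒ 28
q^29  k|29↦φ(k): 1:1 29:28  a_29=29
n=30: 30·1 15·2 10·3 6·5 5·6 3·10 2·15 1·30  φ→[8+8+4+2+4+2+1+1]=30
d|31:{1,31}  Σφ=1+30=31
[q^32] φ(1)=1,φ(2)=1,φ(4)=2,φ(8)=4,φ(16)=8,φ(32)=16 ⇒ 32

24, 25, 26, 27, 28, 29, 30, 31, 32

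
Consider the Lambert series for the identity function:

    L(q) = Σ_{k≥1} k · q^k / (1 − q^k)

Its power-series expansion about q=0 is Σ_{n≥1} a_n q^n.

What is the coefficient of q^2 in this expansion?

q^2  k|2↦f(k): 1:1 2:2  a_2=3

a_2 = 3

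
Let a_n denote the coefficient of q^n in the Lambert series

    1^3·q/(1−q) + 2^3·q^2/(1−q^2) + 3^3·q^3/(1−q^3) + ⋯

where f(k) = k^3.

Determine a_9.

a_9 = 757

d|9:{9,3,1}  Σf=729+27+1=757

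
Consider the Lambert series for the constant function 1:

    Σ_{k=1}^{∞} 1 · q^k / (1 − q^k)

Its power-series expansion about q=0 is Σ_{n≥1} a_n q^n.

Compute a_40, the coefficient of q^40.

d|40:{1,2,4,5,8,10,20,40}  Σf=1+1+1+1+1+1+1+1=8

a_40 = 8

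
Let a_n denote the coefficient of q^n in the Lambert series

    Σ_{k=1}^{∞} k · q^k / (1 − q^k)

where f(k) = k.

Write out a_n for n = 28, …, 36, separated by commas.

n=28: 28·1 14·2 7·4 4·7 2·14 1·28  f→[28+14+7+4+2+1]=56
[q^29] f(1)=1,f(29)=29 ⇒ 30
[q^30] f(1)=1,f(2)=2,f(3)=3,f(5)=5,f(6)=6,f(10)=10,f(15)=15,f(30)=30 ⇒ 72
[q^31] f(1)=1,f(31)=31 ⇒ 32
[q^32] f(1)=1,f(2)=2,f(4)=4,f(8)=8,f(16)=16,f(32)=32 ⇒ 63
n=33: 33·1 11·3 3·11 1·33  f→[33+11+3+1]=48
n=34: 1·34 2·17 17·2 34·1  f→[1+2+17+34]=54
[q^35] f(1)=1,f(5)=5,f(7)=7,f(35)=35 ⇒ 48
n=36: 36·1 18·2 12·3 9·4 6·6 4·9 3·12 2·18 1·36  f→[36+18+12+9+6+4+3+2+1]=91

56, 30, 72, 32, 63, 48, 54, 48, 91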